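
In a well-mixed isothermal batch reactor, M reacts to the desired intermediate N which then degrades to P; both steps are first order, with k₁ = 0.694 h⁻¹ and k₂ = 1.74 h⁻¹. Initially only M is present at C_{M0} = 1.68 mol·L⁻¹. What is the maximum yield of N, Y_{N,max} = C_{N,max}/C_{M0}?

0.217

For a first-order series the maximum intermediate yield is C_{N,max}/C_{M0} = (k₁/k₂)^[k₂/(k₂−k₁)].
= (0.694/1.74)^(1.74/(1.74−0.694)) = (0.3989)^(1.663) = 0.2167.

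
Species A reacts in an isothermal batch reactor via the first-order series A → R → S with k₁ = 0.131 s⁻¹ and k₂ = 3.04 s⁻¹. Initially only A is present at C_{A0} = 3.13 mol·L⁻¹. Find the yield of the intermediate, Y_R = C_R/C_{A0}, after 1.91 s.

The intermediate concentration in a first-order A→B→C sequence is C_R = k₁C_{A0}(e^(−k₁t) − e^(−k₂t))/(k₂−k₁).
e^(−k₁t) = e^(−0.131×1.91) = e^(−0.2502) = 0.7786; e^(−k₂t) = e^(−5.806) = 0.003008.
C_R = 0.131×3.13/(3.04−0.131) × (0.7786−0.003008) = 0.1410×0.7756 = 0.1093 mol·L⁻¹.
Y_R = C_R/C_{A0} = 0.1093/3.13 = 0.0349.

0.0349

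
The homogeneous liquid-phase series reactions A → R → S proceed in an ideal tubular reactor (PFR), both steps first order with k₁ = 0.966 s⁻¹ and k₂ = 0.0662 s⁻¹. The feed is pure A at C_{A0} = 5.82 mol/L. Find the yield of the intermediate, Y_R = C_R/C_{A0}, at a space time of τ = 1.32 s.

For first-order series with pure A initially, C_R(τ) = k₁C_{A0}/(k₂−k₁)·(e^(−k₁τ) − e^(−k₂τ)).
e^(−k₁τ) = e^(−0.966×1.32) = e^(−1.275) = 0.2794; e^(−k₂τ) = e^(−0.08738) = 0.9163.
C_R = 0.966×5.82/(0.0662−0.966) × (0.2794−0.9163) = (-6.248)×(-0.6369) = 3.980 mol/L.
Y_R = C_R/C_{A0} = 3.980/5.82 = 0.684.

0.684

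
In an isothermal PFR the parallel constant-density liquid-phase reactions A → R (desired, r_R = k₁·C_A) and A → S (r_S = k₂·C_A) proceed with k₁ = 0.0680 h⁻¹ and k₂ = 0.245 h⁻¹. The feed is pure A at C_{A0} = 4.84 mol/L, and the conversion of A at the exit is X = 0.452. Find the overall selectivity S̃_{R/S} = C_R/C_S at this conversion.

0.278

C_A = C_{A0}(1−X) = 2.652 mol/L.
Both paths are first order in A, so the instantaneous fraction to R is constant: dC_R/d(−C_A) = k₁/(k₁+k₂) = 0.2173.
C_R = 0.2173·(C_{A0}−C_A) = 0.2173×2.188 = 0.475 mol/L.
C_S = (C_{A0}−C_A)−C_R = 1.712 mol/L; S̃_{R/S} = 0.4753/1.712 = 0.278.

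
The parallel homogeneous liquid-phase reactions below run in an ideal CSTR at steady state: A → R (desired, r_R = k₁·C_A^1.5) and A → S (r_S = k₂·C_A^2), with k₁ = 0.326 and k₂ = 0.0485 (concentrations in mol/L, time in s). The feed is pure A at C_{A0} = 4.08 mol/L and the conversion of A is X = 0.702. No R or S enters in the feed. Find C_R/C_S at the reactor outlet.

6.10

Exit C_A = C_{A0}(1−X) = 4.08×0.298 = 1.216 mol/L.
Rates in a CSTR are evaluated at the outlet concentration: r_R = 0.326×1.216^1.5 = 0.4371, r_S = 0.0485×1.216^2 = 0.07170.
Overall selectivity = C_R/C_S = r_Rτ/(r_Sτ) = r_R/r_S = 6.10.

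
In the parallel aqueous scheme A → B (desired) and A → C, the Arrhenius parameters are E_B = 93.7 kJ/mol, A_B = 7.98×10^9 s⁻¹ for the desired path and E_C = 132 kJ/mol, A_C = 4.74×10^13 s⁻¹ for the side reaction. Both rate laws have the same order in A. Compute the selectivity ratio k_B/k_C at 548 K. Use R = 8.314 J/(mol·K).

0.753

With equal orders, S_{B/C} = k_B/k_C = (A_B/A_C)·exp[(E_C−E_B)/(RT)].
(E_C−E_B)/(RT) = (132−93.7)×10³/(8.314×548) = 38300/4556 = 8.406.
k_B/k_C = (7.98×10^9/4.74×10^13)·exp(8.406) = 1.684×10^-4 × 4475 = 0.753.
Since E_B < E_C, lowering the temperature improves selectivity toward B.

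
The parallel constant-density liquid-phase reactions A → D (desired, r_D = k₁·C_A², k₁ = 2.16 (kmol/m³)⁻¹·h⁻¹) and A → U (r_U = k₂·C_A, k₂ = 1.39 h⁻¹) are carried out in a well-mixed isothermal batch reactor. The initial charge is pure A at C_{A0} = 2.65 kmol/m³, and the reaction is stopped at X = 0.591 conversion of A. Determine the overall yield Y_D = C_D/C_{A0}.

C_A = C_{A0}(1−X) = 1.084 kmol/m³.
Along a PFR/batch, dC_U/dC_A = −r_U/(r_D+r_U) = −k₂/(k₂+k₁·C_A).
Integrating from C_{A0} to C_A: C_U = (1.39/2.16)·ln[(1.39+2.16·2.65)/(1.39+2.16·1.08)] = 0.6435·ln(7.114/3.731) = 0.4153 kmol/m³.
Then C_D = (C_{A0}−C_A) − C_U = 1.566 − 0.4153 = 1.151 kmol/m³.
Y_D = C_D/C_{A0} = 1.151/2.65 = 0.434.

0.434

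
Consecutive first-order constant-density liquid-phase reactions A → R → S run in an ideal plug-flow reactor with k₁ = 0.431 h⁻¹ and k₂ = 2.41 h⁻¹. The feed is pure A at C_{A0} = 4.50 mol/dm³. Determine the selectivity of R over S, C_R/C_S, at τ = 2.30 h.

For first-order series with pure A initially, C_R(τ) = k₁C_{A0}/(k₂−k₁)·(e^(−k₁τ) − e^(−k₂τ)).
e^(−k₁τ) = e^(−0.431×2.30) = e^(−0.9913) = 0.3711; e^(−k₂τ) = e^(−5.543) = 0.003915.
C_R = 0.431×4.50/(2.41−0.431) × (0.3711−0.003915) = 0.9800×0.3672 = 0.3599 mol/dm³.
C_A = C_{A0}e^(−k₁τ) = 1.670 mol/dm³, so C_S = C_{A0}−C_A−C_R = 2.470 mol/dm³; C_R/C_S = 0.146.

0.146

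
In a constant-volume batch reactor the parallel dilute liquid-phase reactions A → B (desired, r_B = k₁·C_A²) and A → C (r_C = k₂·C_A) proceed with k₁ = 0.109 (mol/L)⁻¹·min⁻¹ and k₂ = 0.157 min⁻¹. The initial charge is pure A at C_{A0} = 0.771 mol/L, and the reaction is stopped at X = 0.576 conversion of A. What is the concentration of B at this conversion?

0.121 mol/L

C_A = C_{A0}(1−X) = 0.3269 mol/L.
Along a PFR/batch, dC_C/dC_A = −r_C/(r_B+r_C) = −k₂/(k₂+k₁·C_A).
Integrating from C_{A0} to C_A: C_C = (0.157/0.109)·ln[(0.157+0.109·0.771)/(0.157+0.109·0.327)] = 1.440·ln(0.2410/0.1926) = 0.3229 mol/L.
Then C_B = (C_{A0}−C_A) − C_C = 0.4441 − 0.3229 = 0.1212 mol/L.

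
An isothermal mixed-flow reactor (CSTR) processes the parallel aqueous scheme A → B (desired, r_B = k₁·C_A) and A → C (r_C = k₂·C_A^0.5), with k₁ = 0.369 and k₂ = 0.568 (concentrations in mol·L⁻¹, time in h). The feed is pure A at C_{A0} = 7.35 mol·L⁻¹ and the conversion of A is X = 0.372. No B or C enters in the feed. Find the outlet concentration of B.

Exit C_A = C_{A0}(1−X) = 7.35×0.628 = 4.616 mol·L⁻¹.
Rates in a CSTR are evaluated at the outlet concentration: r_B = 0.369×4.616 = 1.703, r_C = 0.568×4.616^0.5 = 1.220.
Fraction of consumed A going to B: r_B/(r_B+r_C) = 0.5826.
C_B = 0.5826·C_{A0}·X = 0.5826×7.35×0.372 = 1.59 mol·L⁻¹.

1.59 mol·L⁻¹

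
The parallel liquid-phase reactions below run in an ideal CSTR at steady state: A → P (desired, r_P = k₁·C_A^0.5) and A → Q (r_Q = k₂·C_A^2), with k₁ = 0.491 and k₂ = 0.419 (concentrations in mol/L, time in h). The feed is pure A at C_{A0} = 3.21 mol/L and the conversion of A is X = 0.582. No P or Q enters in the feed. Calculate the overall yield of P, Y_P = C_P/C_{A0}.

Exit C_A = C_{A0}(1−X) = 3.21×0.418 = 1.342 mol/L.
Rates in a CSTR are evaluated at the outlet concentration: r_P = 0.491×1.342^0.5 = 0.5688, r_Q = 0.419×1.342^2 = 0.7544.
Fraction of consumed A going to P: r_P/(r_P+r_Q) = 0.4299.
C_P = 0.4299·C_{A0}·X = 0.4299×3.21×0.582 = 0.803 mol/L; Y_P = C_P/C_{A0} = 0.250.

0.250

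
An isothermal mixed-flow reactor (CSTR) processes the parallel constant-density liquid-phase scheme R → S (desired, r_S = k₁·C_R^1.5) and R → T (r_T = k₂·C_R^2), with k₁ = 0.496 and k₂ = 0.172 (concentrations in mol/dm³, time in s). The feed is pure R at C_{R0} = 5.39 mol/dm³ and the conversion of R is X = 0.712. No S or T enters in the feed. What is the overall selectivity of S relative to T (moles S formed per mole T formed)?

2.31

Exit C_R = C_{R0}(1−X) = 5.39×0.288 = 1.552 mol/dm³.
Rates in a CSTR are evaluated at the outlet concentration: r_S = 0.496×1.552^1.5 = 0.9593, r_T = 0.172×1.552^2 = 0.4145.
Overall selectivity = C_S/C_T = r_Sτ/(r_Tτ) = r_S/r_T = 2.31.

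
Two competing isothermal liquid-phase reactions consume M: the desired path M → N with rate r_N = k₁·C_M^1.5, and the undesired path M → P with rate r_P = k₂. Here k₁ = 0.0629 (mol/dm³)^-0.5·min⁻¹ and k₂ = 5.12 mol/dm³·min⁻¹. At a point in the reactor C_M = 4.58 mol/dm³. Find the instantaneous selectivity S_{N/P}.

0.120

S_{N/P} = r_N/r_P = (k₁·C_M^1.5)/(k₂) = (k₁/k₂)·C_M^1.5.
= (0.0629×4.580^1.5) / (5.12) = 0.6165/5.120 = 0.120.
Since the desired path is higher order in M, keeping C_M high (PFR or concentrated feed) favours N.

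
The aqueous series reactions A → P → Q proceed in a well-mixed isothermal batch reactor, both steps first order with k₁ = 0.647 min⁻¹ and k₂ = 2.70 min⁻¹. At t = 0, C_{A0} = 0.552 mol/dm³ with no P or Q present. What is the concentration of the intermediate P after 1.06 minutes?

For first-order series with pure A initially, C_P(t) = k₁C_{A0}/(k₂−k₁)·(e^(−k₁t) − e^(−k₂t)).
e^(−k₁t) = e^(−0.647×1.06) = e^(−0.6858) = 0.5037; e^(−k₂t) = e^(−2.862) = 0.05715.
C_P = 0.647×0.552/(2.70−0.647) × (0.5037−0.05715) = 0.1740×0.4465 = 0.07768 mol/dm³.

0.0777 mol/dm³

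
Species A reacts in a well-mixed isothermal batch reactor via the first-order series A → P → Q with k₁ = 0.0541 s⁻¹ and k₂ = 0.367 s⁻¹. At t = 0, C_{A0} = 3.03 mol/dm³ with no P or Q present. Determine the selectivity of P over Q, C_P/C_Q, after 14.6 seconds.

0.166

For first-order series with pure A initially, C_P(t) = k₁C_{A0}/(k₂−k₁)·(e^(−k₁t) − e^(−k₂t)).
e^(−k₁t) = e^(−0.0541×14.6) = e^(−0.7899) = 0.4539; e^(−k₂t) = e^(−5.358) = 0.004709.
C_P = 0.0541×3.03/(0.367−0.0541) × (0.4539−0.004709) = 0.5239×0.4492 = 0.2353 mol/dm³.
C_A = C_{A0}e^(−k₁t) = 1.375 mol/dm³, so C_Q = C_{A0}−C_A−C_P = 1.419 mol/dm³; C_P/C_Q = 0.166.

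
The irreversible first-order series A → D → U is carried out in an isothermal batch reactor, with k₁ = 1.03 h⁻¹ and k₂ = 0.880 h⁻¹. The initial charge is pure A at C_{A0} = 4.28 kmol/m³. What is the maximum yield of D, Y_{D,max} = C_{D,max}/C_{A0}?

At the optimum, C_{D,max}/C_{A0} = (k₁/k₂)^[k₂/(k₂−k₁)].
= (1.03/0.880)^(0.880/(0.880−1.03)) = (1.170)^(-5.867) = 0.3972.

0.397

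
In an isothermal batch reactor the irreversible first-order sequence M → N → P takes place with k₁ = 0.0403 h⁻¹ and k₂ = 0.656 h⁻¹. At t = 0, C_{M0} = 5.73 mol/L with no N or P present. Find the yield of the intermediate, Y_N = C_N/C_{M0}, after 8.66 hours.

The intermediate concentration in a first-order A→B→C sequence is C_N = k₁C_{M0}(e^(−k₁t) − e^(−k₂t))/(k₂−k₁).
e^(−k₁t) = e^(−0.0403×8.66) = e^(−0.3490) = 0.7054; e^(−k₂t) = e^(−5.681) = 0.003410.
C_N = 0.0403×5.73/(0.656−0.0403) × (0.7054−0.003410) = 0.3751×0.7020 = 0.2633 mol/L.
Y_N = C_N/C_{M0} = 0.2633/5.73 = 0.0459.

0.0459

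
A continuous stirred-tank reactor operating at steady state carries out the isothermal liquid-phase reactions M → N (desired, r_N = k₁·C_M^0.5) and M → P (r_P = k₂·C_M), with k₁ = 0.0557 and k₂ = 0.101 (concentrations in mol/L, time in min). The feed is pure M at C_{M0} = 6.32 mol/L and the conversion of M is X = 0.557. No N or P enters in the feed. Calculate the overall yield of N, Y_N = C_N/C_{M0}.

Exit C_M = C_{M0}(1−X) = 6.32×0.443 = 2.800 mol/L.
A CSTR operates uniformly at the exit composition, giving r_N = 0.09320 and r_P = 0.2828 (each k·C_M^n at C_M = 2.800).
Fraction of consumed M going to N: r_N/(r_N+r_P) = 0.2479.
C_N = 0.2479·C_{M0}·X = 0.2479×6.32×0.557 = 0.873 mol/L; Y_N = C_N/C_{M0} = 0.138.

0.138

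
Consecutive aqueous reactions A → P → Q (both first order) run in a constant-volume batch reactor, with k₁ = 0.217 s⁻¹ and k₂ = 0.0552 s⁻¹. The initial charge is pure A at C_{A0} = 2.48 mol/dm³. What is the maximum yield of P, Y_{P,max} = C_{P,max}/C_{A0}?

0.627

Evaluating C_P at t_opt = ln(k₂/k₁)/(k₂−k₁) gives C_{P,max}/C_{A0} = (k₁/k₂)^[k₂/(k₂−k₁)].
= (0.217/0.0552)^(0.0552/(0.0552−0.217)) = (3.931)^(-0.3412) = 0.6269.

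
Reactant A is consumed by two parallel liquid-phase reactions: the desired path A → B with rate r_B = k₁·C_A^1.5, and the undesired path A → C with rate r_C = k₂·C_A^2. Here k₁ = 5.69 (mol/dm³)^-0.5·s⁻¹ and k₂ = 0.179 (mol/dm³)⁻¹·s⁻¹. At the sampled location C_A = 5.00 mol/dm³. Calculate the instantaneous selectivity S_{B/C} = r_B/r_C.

14.2

S_{B/C} = r_B/r_C = (k₁·C_A^1.5)/(k₂·C_A^2) = (k₁/k₂)·C_A^-0.5.
= (5.69×5.000^1.5) / (0.179×5.000^2) = 63.62/4.475 = 14.2.
The undesired path is higher order in A, so low C_A (CSTR or dilute feed) favours B.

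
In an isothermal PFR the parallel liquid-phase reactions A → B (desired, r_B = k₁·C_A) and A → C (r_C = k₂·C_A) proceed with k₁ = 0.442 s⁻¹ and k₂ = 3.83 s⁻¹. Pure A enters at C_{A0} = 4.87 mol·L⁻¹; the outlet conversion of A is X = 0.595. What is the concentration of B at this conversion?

C_A = C_{A0}(1−X) = 1.972 mol·L⁻¹.
Both paths are first order in A, so the instantaneous fraction to B is constant: dC_B/d(−C_A) = k₁/(k₁+k₂) = 0.1035.
C_B = 0.1035·(C_{A0}−C_A) = 0.1035×2.898 = 0.300 mol·L⁻¹.

0.300 mol·L⁻¹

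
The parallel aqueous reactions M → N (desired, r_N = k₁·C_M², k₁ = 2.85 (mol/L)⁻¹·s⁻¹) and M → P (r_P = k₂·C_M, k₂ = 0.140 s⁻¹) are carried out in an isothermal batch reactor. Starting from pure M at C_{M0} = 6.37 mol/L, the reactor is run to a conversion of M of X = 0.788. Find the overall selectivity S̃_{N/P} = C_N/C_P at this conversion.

C_M = C_{M0}(1−X) = 1.350 mol/L.
Along a PFR/batch, dC_P/dC_M = −r_P/(r_N+r_P) = −k₂/(k₂+k₁·C_M).
Integrating from C_{M0} to C_M: C_P = (0.140/2.85)·ln[(0.140+2.85·6.37)/(0.140+2.85·1.35)] = 0.04912·ln(18.29/3.989) = 0.07482 mol/L.
Then C_N = (C_{M0}−C_M) − C_P = 5.020 − 0.07482 = 4.945 mol/L.
S̃_{N/P} = C_N/C_P = 4.945/0.07482 = 66.1.

66.1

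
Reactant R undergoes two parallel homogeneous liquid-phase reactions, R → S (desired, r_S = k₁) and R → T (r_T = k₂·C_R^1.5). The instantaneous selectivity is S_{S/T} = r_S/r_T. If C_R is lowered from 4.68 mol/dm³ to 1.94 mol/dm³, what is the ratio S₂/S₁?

S_{S/T} = (k₁/k₂)·C_R^-1.5, so S₂/S₁ = (C_{R,2}/C_{R,1})^-1.5.
= (1.94/4.68)^(-1.5) = (0.4145)^(-1.5) = 3.75.

3.75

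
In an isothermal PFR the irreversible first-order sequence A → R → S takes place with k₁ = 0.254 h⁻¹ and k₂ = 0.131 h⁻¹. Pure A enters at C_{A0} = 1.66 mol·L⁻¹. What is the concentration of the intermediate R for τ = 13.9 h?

0.455 mol·L⁻¹

For first-order series with pure A initially, C_R(τ) = k₁C_{A0}/(k₂−k₁)·(e^(−k₁τ) − e^(−k₂τ)).
e^(−k₁τ) = e^(−0.254×13.9) = e^(−3.531) = 0.02929; e^(−k₂τ) = e^(−1.821) = 0.1619.
C_R = 0.254×1.66/(0.131−0.254) × (0.02929−0.1619) = (-3.428)×(-0.1326) = 0.4545 mol·L⁻¹.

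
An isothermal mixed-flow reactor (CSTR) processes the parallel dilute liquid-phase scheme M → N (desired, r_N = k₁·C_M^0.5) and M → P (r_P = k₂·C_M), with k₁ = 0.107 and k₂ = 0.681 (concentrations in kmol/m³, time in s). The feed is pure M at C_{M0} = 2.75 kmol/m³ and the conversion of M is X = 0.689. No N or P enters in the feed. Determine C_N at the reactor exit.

0.275 kmol/m³

Exit C_M = C_{M0}(1−X) = 2.75×0.311 = 0.8553 kmol/m³.
Rates in a CSTR are evaluated at the outlet concentration: r_N = 0.107×0.8553^0.5 = 0.09895, r_P = 0.681×0.8553 = 0.5824.
Fraction of consumed M going to N: r_N/(r_N+r_P) = 0.1452.
C_N = 0.1452·C_{M0}·X = 0.1452×2.75×0.689 = 0.275 kmol/m³.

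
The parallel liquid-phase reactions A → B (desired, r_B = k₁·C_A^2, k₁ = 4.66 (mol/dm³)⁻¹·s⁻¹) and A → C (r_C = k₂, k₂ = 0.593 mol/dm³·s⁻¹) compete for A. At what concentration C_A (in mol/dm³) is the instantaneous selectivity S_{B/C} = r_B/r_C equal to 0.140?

0.133 mol/dm³

S_{B/C} = (k₁/k₂)·C_A^2 ⇒ C_A = (S·k₂/k₁)^(0.5).
= (0.140×0.593/4.66)^(0.5) = (0.01782)^(0.5) = 0.133 mol/dm³.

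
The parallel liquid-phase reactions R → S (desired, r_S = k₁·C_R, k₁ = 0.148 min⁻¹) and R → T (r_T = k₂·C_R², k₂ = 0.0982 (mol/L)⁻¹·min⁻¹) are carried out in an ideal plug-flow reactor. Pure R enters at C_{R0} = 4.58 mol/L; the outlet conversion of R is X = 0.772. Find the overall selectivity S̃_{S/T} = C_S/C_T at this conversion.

0.589

C_R = C_{R0}(1−X) = 1.044 mol/L.
Along a PFR/batch, dC_S/dC_R = −r_S/(r_S+r_T) = −k₁/(k₁+k₂·C_R).
Integrating from C_{R0} to C_R: C_S = (0.148/0.0982)·ln[(0.148+0.0982·4.58)/(0.148+0.0982·1.04)] = 1.507·ln(0.5978/0.2505) = 1.311 mol/L.
C_T = (C_{R0}−C_R)−C_S = 2.225 mol/L; S̃_{S/T} = 1.311/2.225 = 0.589.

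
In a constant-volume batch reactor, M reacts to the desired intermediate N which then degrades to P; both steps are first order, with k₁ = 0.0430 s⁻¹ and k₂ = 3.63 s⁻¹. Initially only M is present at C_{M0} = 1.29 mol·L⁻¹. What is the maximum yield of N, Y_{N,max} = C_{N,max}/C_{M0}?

Evaluating C_N at t_opt = ln(k₂/k₁)/(k₂−k₁) gives C_{N,max}/C_{M0} = (k₁/k₂)^[k₂/(k₂−k₁)].
= (0.0430/3.63)^(3.63/(3.63−0.0430)) = (0.01185)^(1.012) = 0.01123.

0.0112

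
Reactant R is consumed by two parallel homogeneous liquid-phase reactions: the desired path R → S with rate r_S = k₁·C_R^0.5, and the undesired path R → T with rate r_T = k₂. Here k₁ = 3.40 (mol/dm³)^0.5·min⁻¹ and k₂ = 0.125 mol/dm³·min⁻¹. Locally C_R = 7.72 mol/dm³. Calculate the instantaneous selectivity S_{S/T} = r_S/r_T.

75.6

S_{S/T} = r_S/r_T = (k₁·C_R^0.5)/(k₂) = (k₁/k₂)·C_R^0.5.
= (3.40×7.720^0.5) / (0.125) = 9.447/0.1250 = 75.6.
Since the desired path is higher order in R, keeping C_R high (PFR or concentrated feed) favours S.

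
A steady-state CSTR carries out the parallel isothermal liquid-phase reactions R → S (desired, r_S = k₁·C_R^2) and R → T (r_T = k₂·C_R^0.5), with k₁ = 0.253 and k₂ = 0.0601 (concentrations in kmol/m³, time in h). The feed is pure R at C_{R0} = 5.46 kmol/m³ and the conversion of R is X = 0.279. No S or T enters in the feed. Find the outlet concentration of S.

Exit C_R = C_{R0}(1−X) = 5.46×0.721 = 3.937 kmol/m³.
A CSTR operates uniformly at the exit composition, giving r_S = 3.921 and r_T = 0.1192 (each k·C_R^n at C_R = 3.937).
Fraction of consumed R going to S: r_S/(r_S+r_T) = 0.9705.
C_S = 0.9705·C_{R0}·X = 0.9705×5.46×0.279 = 1.48 kmol/m³.

1.48 kmol/m³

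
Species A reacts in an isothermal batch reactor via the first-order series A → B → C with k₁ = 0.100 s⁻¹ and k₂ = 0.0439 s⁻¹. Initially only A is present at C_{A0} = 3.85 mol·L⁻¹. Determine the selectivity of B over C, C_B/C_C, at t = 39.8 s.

0.394

Solving the coupled first-order balances gives C_B(t) = [k₁/(k₂−k₁)]·C_{A0}·(e^(−k₁t) − e^(−k₂t)).
e^(−k₁t) = e^(−0.100×39.8) = e^(−3.980) = 0.01869; e^(−k₂t) = e^(−1.747) = 0.1743.
C_B = 0.100×3.85/(0.0439−0.100) × (0.01869−0.1743) = (-6.863)×(-0.1556) = 1.068 mol·L⁻¹.
C_A = C_{A0}e^(−k₁t) = 0.07194 mol·L⁻¹, so C_C = C_{A0}−C_A−C_B = 2.710 mol·L⁻¹; C_B/C_C = 0.394.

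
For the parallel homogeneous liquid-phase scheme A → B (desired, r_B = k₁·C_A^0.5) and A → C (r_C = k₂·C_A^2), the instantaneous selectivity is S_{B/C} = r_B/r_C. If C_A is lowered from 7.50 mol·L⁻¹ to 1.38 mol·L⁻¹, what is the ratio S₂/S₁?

S_{B/C} = (k₁/k₂)·C_A^-1.5, so S₂/S₁ = (C_{A,2}/C_{A,1})^-1.5.
= (1.38/7.50)^(-1.5) = (0.1840)^(-1.5) = 12.7.
Selectivity toward B rises as C_A falls — low-concentration operation is favoured.

12.7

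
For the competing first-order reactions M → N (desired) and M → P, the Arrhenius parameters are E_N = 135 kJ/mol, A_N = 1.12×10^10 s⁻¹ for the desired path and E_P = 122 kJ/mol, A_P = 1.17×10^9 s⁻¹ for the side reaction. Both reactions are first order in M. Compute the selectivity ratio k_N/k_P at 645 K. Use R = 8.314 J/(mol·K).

k_N/k_P = (A_N/A_P)·exp[−(E_N−E_P)/(RT)] = (A_N/A_P)·exp[(E_P−E_N)/(RT)].
(E_P−E_N)/(RT) = (122−135)×10³/(8.314×645) = -13000/5363 = -2.424.
k_N/k_P = (1.12×10^10/1.17×10^9)·exp(-2.424) = 9.573 × 0.08855 = 0.848.
Since E_N > E_P, raising the temperature improves selectivity toward N.

0.848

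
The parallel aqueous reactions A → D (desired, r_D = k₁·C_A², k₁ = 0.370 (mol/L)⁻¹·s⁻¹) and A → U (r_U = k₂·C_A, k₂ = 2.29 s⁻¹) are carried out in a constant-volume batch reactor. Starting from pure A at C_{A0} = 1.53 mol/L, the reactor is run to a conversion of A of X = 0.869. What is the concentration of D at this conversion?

0.160 mol/L

C_A = C_{A0}(1−X) = 0.2004 mol/L.
Along a PFR/batch, dC_U/dC_A = −r_U/(r_D+r_U) = −k₂/(k₂+k₁·C_A).
Integrating from C_{A0} to C_A: C_U = (2.29/0.370)·ln[(2.29+0.370·1.53)/(2.29+0.370·0.200)] = 6.189·ln(2.856/2.364) = 1.170 mol/L.
Then C_D = (C_{A0}−C_A) − C_U = 1.330 − 1.170 = 0.1596 mol/L.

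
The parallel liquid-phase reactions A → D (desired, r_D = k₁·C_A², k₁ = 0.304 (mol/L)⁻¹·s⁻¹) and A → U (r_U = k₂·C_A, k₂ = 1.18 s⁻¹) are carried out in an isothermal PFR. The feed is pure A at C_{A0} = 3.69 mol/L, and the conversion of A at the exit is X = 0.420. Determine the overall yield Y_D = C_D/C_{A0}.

0.179

C_A = C_{A0}(1−X) = 2.140 mol/L.
Along a PFR/batch, dC_U/dC_A = −r_U/(r_D+r_U) = −k₂/(k₂+k₁·C_A).
Integrating from C_{A0} to C_A: C_U = (1.18/0.304)·ln[(1.18+0.304·3.69)/(1.18+0.304·2.14)] = 3.882·ln(2.302/1.831) = 0.8890 mol/L.
Then C_D = (C_{A0}−C_A) − C_U = 1.550 − 0.8890 = 0.6608 mol/L.
Y_D = C_D/C_{A0} = 0.6608/3.69 = 0.179.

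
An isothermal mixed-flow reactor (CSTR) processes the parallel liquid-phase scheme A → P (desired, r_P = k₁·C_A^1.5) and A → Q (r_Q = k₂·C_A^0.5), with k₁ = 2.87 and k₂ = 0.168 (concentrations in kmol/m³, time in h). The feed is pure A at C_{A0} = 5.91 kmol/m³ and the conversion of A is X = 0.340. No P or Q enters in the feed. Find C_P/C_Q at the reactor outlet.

Exit C_A = C_{A0}(1−X) = 5.91×0.660 = 3.901 kmol/m³.
Rates in a CSTR are evaluated at the outlet concentration: r_P = 2.87×3.901^1.5 = 22.11, r_Q = 0.168×3.901^0.5 = 0.3318.
Overall selectivity = C_P/C_Q = r_Pτ/(r_Qτ) = r_P/r_Q = 66.6.

66.6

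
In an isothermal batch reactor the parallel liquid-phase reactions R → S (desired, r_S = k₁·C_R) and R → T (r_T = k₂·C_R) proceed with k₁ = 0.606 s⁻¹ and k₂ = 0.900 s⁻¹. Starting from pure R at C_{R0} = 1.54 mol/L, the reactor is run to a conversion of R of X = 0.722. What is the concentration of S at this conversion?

C_R = C_{R0}(1−X) = 0.4281 mol/L.
Both paths are first order in R, so the instantaneous fraction to S is constant: dC_S/d(−C_R) = k₁/(k₁+k₂) = 0.4024.
C_S = 0.4024·(C_{R0}−C_R) = 0.4024×1.112 = 0.447 mol/L.

0.447 mol/L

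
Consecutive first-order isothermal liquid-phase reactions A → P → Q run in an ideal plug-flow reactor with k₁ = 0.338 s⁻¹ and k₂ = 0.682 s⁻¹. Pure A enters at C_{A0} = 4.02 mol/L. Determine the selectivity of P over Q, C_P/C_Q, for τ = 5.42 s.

0.188

The intermediate concentration in a first-order A→B→C sequence is C_P = k₁C_{A0}(e^(−k₁τ) − e^(−k₂τ))/(k₂−k₁).
e^(−k₁τ) = e^(−0.338×5.42) = e^(−1.832) = 0.1601; e^(−k₂τ) = e^(−3.696) = 0.02481.
C_P = 0.338×4.02/(0.682−0.338) × (0.1601−0.02481) = 3.950×0.1353 = 0.5344 mol/L.
C_A = C_{A0}e^(−k₁τ) = 0.6436 mol/L, so C_Q = C_{A0}−C_A−C_P = 2.842 mol/L; C_P/C_Q = 0.188.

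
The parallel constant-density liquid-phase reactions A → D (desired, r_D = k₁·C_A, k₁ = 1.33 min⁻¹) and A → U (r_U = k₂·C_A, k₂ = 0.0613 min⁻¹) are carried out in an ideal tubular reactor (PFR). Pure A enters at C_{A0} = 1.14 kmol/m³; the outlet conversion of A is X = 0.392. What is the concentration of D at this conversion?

0.427 kmol/m³

C_A = C_{A0}(1−X) = 0.6931 kmol/m³.
Both paths are first order in A, so the instantaneous fraction to D is constant: dC_D/d(−C_A) = k₁/(k₁+k₂) = 0.9559.
C_D = 0.9559·(C_{A0}−C_A) = 0.9559×0.4469 = 0.427 kmol/m³.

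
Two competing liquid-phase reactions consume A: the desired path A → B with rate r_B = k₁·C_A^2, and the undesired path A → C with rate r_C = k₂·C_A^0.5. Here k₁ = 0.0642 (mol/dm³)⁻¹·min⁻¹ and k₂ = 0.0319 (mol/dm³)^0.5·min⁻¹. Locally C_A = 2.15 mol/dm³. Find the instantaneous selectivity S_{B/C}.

6.34

S_{B/C} = r_B/r_C = (k₁·C_A^2)/(k₂·C_A^0.5) = (k₁/k₂)·C_A^1.5.
= (0.0642×2.150^2) / (0.0319×2.150^0.5) = 0.2968/0.04677 = 6.34.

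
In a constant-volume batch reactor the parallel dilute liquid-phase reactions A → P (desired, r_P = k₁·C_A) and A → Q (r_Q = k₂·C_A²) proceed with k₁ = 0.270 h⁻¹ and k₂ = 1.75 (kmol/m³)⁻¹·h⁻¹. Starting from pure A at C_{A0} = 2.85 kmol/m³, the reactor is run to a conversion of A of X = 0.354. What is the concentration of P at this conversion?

C_A = C_{A0}(1−X) = 1.841 kmol/m³.
Along a PFR/batch, dC_P/dC_A = −r_P/(r_P+r_Q) = −k₁/(k₁+k₂·C_A).
Integrating from C_{A0} to C_A: C_P = (0.270/1.75)·ln[(0.270+1.75·2.85)/(0.270+1.75·1.84)] = 0.1543·ln(5.258/3.492) = 0.06313 kmol/m³.

0.0631 kmol/m³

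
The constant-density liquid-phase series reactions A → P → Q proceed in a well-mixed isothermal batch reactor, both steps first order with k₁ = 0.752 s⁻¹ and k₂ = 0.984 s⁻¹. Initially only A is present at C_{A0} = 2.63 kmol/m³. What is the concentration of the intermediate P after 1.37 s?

0.828 kmol/m³

The intermediate concentration in a first-order A→B→C sequence is C_P = k₁C_{A0}(e^(−k₁t) − e^(−k₂t))/(k₂−k₁).
e^(−k₁t) = e^(−0.752×1.37) = e^(−1.030) = 0.3569; e^(−k₂t) = e^(−1.348) = 0.2597.
C_P = 0.752×2.63/(0.984−0.752) × (0.3569−0.2597) = 8.525×0.09718 = 0.8285 kmol/m³.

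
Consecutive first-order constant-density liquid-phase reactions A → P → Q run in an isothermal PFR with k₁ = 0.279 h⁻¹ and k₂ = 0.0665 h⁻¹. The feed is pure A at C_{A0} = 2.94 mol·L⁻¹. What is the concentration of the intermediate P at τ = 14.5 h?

Solving the coupled first-order balances gives C_P(τ) = [k₁/(k₂−k₁)]·C_{A0}·(e^(−k₁τ) − e^(−k₂τ)).
e^(−k₁τ) = e^(−0.279×14.5) = e^(−4.046) = 0.01750; e^(−k₂τ) = e^(−0.9643) = 0.3813.
C_P = 0.279×2.94/(0.0665−0.279) × (0.01750−0.3813) = (-3.860)×(-0.3638) = 1.404 mol·L⁻¹.

1.40 mol·L⁻¹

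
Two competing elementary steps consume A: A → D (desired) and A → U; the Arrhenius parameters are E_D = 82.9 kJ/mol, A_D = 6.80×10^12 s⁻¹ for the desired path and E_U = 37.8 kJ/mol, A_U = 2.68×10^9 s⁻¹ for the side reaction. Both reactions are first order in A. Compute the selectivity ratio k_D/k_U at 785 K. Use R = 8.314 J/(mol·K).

2.53

k_D/k_U = (A_D/A_U)·exp[−(E_D−E_U)/(RT)] = (A_D/A_U)·exp[(E_U−E_D)/(RT)].
(E_U−E_D)/(RT) = (37.8−82.9)×10³/(8.314×785) = -45100/6526 = -6.910.
k_D/k_U = (6.80×10^12/2.68×10^9)·exp(-6.910) = 2537 × 9.975×10^-4 = 2.53.
Since E_D > E_U, raising the temperature improves selectivity toward D.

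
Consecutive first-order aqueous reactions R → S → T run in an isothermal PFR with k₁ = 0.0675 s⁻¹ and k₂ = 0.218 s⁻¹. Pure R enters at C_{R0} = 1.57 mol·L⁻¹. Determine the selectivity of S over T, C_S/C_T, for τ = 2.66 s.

3.04

Solving the coupled first-order balances gives C_S(τ) = [k₁/(k₂−k₁)]·C_{R0}·(e^(−k₁τ) − e^(−k₂τ)).
e^(−k₁τ) = e^(−0.0675×2.66) = e^(−0.1796) = 0.8356; e^(−k₂τ) = e^(−0.5799) = 0.5600.
C_S = 0.0675×1.57/(0.218−0.0675) × (0.8356−0.5600) = 0.7042×0.2757 = 0.1941 mol·L⁻¹.
C_R = C_{R0}e^(−k₁τ) = 1.312 mol·L⁻¹, so C_T = C_{R0}−C_R−C_S = 0.06391 mol·L⁻¹; C_S/C_T = 3.04.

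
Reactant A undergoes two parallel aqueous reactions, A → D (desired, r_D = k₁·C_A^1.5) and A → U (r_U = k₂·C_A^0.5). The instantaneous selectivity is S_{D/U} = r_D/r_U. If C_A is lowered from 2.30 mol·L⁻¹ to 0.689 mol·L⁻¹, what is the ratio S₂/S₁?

S_{D/U} = (k₁/k₂)·C_A, so S₂/S₁ = (C_{A,2}/C_{A,1}).
= 0.689/2.30 = 0.300.
Selectivity toward D falls as C_A falls — high-concentration operation is favoured.

0.300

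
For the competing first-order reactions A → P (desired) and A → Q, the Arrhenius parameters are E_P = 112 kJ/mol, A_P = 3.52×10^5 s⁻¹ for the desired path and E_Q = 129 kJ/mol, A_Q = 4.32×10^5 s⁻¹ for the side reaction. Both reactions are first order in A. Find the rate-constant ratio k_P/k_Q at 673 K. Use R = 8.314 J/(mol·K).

17.0

k_P/k_Q = (A_P/A_Q)·exp[−(E_P−E_Q)/(RT)] = (A_P/A_Q)·exp[(E_Q−E_P)/(RT)].
(E_Q−E_P)/(RT) = (129−112)×10³/(8.314×673) = 17000/5595 = 3.038.
k_P/k_Q = (3.52×10^5/4.32×10^5)·exp(3.038) = 0.8148 × 20.87 = 17.0.
Since E_P < E_Q, lowering the temperature improves selectivity toward P.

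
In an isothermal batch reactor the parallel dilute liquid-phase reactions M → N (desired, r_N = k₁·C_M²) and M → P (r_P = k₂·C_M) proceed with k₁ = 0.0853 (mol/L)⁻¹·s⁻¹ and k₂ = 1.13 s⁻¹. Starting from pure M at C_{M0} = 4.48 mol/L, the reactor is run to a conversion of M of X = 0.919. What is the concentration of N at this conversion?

0.616 mol/L

C_M = C_{M0}(1−X) = 0.3629 mol/L.
Along a PFR/batch, dC_P/dC_M = −r_P/(r_N+r_P) = −k₂/(k₂+k₁·C_M).
Integrating from C_{M0} to C_M: C_P = (1.13/0.0853)·ln[(1.13+0.0853·4.48)/(1.13+0.0853·0.363)] = 13.25·ln(1.512/1.161) = 3.501 mol/L.
Then C_N = (C_{M0}−C_M) − C_P = 4.117 − 3.501 = 0.6160 mol/L.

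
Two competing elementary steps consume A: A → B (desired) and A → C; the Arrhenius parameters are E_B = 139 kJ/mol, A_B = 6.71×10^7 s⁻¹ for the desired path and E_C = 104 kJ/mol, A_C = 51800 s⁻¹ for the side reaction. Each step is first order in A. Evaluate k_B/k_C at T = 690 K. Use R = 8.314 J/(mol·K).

Since both paths have the same order in A, the concentration cancels and S_{B/C} = k_B/k_C = (A_B/A_C)·exp[(E_C−E_B)/(RT)].
(E_C−E_B)/(RT) = (104−139)×10³/(8.314×690) = -35000/5737 = -6.101.
k_B/k_C = (6.71×10^7/51800)·exp(-6.101) = 1295 × 0.002240 = 2.90.
Since E_B > E_C, raising the temperature improves selectivity toward B.

2.90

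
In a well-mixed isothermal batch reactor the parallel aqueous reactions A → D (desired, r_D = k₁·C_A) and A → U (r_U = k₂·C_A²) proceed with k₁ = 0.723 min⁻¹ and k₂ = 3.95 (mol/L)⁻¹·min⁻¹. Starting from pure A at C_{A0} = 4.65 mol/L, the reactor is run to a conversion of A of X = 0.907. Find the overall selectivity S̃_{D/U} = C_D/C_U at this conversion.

C_A = C_{A0}(1−X) = 0.4324 mol/L.
Along a PFR/batch, dC_D/dC_A = −r_D/(r_D+r_U) = −k₁/(k₁+k₂·C_A).
Integrating from C_{A0} to C_A: C_D = (0.723/3.95)·ln[(0.723+3.95·4.65)/(0.723+3.95·0.432)] = 0.1830·ln(19.09/2.431) = 0.3772 mol/L.
C_U = (C_{A0}−C_A)−C_D = 3.840 mol/L; S̃_{D/U} = 0.3772/3.840 = 0.0982.

0.0982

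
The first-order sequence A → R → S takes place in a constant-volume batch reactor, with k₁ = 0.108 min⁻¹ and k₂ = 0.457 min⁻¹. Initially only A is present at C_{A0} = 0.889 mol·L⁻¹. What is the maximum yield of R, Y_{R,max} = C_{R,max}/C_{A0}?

For a first-order series the maximum intermediate yield is C_{R,max}/C_{A0} = (k₁/k₂)^[k₂/(k₂−k₁)].
= (0.108/0.457)^(0.457/(0.457−0.108)) = (0.2363)^(1.309) = 0.1512.

0.151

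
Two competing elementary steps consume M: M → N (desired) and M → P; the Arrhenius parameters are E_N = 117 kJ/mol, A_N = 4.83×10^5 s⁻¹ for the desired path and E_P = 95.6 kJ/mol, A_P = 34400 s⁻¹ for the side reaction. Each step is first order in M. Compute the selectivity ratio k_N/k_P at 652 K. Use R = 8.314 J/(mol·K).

0.271

k_N/k_P = (A_N/A_P)·exp[−(E_N−E_P)/(RT)] = (A_N/A_P)·exp[(E_P−E_N)/(RT)].
(E_P−E_N)/(RT) = (95.6−117)×10³/(8.314×652) = -21400/5421 = -3.948.
k_N/k_P = (4.83×10^5/34400)·exp(-3.948) = 14.04 × 0.01930 = 0.271.
Since E_N > E_P, raising the temperature improves selectivity toward N.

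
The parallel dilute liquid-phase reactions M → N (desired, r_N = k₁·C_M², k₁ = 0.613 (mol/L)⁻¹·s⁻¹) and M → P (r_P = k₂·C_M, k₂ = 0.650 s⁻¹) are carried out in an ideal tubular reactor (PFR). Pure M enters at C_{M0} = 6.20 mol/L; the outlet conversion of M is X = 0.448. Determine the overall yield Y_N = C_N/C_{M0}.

0.366

C_M = C_{M0}(1−X) = 3.422 mol/L.
Along a PFR/batch, dC_P/dC_M = −r_P/(r_N+r_P) = −k₂/(k₂+k₁·C_M).
Integrating from C_{M0} to C_M: C_P = (0.650/0.613)·ln[(0.650+0.613·6.20)/(0.650+0.613·3.42)] = 1.060·ln(4.451/2.748) = 0.5113 mol/L.
Then C_N = (C_{M0}−C_M) − C_P = 2.778 − 0.5113 = 2.266 mol/L.
Y_N = C_N/C_{M0} = 2.266/6.20 = 0.366.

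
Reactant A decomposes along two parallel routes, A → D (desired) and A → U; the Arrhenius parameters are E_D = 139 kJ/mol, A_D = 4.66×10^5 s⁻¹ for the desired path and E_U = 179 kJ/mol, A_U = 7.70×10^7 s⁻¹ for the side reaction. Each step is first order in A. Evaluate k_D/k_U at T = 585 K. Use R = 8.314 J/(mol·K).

22.6

With equal orders, S_{D/U} = k_D/k_U = (A_D/A_U)·exp[(E_U−E_D)/(RT)].
(E_U−E_D)/(RT) = (179−139)×10³/(8.314×585) = 40000/4864 = 8.224.
k_D/k_U = (4.66×10^5/7.70×10^7)·exp(8.224) = 0.006052 × 3730 = 22.6.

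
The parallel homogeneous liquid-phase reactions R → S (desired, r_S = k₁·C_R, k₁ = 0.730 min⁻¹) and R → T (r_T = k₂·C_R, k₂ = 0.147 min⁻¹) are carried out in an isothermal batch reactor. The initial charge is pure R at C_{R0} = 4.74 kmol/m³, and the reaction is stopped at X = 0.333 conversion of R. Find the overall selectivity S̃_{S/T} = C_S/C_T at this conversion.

4.97

C_R = C_{R0}(1−X) = 3.162 kmol/m³.
Both paths are first order in R, so the instantaneous fraction to S is constant: dC_S/d(−C_R) = k₁/(k₁+k₂) = 0.8324.
C_S = 0.8324·(C_{R0}−C_R) = 0.8324×1.578 = 1.31 kmol/m³.
C_T = (C_{R0}−C_R)−C_S = 0.2646 kmol/m³; S̃_{S/T} = 1.314/0.2646 = 4.97.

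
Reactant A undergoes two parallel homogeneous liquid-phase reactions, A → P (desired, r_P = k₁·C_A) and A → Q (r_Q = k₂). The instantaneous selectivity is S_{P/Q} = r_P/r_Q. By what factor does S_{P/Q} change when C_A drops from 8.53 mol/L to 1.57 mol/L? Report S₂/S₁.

S_{P/Q} = (k₁/k₂)·C_A, so S₂/S₁ = (C_{A,2}/C_{A,1}).
= 1.57/8.53 = 0.184.

0.184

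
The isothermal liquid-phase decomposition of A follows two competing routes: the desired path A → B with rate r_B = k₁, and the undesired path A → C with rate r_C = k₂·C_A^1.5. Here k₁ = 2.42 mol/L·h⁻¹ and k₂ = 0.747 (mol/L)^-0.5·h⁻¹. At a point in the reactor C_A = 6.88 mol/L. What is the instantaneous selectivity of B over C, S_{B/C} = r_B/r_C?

S_{B/C} = r_B/r_C = (k₁)/(k₂·C_A^1.5) = (k₁/k₂)·C_A^-1.5.
= (2.42) / (0.747×6.880^1.5) = 2.420/13.48 = 0.180.
The undesired path is higher order in A, so low C_A (CSTR or dilute feed) favours B.

0.180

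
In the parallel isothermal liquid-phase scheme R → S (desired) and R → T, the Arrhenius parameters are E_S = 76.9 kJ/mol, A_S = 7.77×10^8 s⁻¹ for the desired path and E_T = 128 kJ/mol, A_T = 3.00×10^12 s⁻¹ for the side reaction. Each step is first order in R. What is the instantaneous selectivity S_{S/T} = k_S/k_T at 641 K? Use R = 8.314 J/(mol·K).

Since both paths have the same order in R, the concentration cancels and S_{S/T} = k_S/k_T = (A_S/A_T)·exp[(E_T−E_S)/(RT)].
(E_T−E_S)/(RT) = (128−76.9)×10³/(8.314×641) = 51100/5329 = 9.589.
k_S/k_T = (7.77×10^8/3.00×10^12)·exp(9.589) = 2.590×10^-4 × 14597 = 3.78.
Since E_S < E_T, lowering the temperature improves selectivity toward S.

3.78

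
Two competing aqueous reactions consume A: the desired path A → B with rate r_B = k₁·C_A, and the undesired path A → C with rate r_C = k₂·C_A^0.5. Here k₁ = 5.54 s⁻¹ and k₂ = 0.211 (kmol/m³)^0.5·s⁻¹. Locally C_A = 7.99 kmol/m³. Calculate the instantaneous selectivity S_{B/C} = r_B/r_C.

S_{B/C} = r_B/r_C = (k₁·C_A)/(k₂·C_A^0.5) = (k₁/k₂)·C_A^0.5.
= (5.54×7.990) / (0.211×7.990^0.5) = 44.26/0.5964 = 74.2.
Since the desired path is higher order in A, keeping C_A high (PFR or concentrated feed) favours B.

74.2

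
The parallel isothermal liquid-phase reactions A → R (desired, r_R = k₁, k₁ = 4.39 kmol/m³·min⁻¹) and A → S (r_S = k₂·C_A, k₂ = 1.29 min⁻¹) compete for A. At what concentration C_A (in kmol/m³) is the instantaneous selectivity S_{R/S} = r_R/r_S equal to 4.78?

0.712 kmol/m³

S_{R/S} = (k₁/k₂)·C_A⁻¹ ⇒ C_A = (S·k₂/k₁)^(-1).
= (4.78×1.29/4.39)^(-1) = (1.405)^(-1) = 0.712 kmol/m³.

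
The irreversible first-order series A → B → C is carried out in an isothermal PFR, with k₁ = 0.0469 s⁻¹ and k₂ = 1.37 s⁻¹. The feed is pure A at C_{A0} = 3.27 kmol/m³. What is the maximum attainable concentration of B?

At the optimum, C_{B,max}/C_{A0} = (k₁/k₂)^[k₂/(k₂−k₁)].
= (0.0469/1.37)^(1.37/(1.37−0.0469)) = (0.03423)^(1.035) = 0.03037.
C_{B,max} = 0.03037×3.27 = 0.0993 kmol/m³.

0.0993 kmol/m³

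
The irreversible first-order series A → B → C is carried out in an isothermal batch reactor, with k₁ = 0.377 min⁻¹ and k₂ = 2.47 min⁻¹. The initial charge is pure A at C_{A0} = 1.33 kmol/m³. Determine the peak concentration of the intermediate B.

For a first-order series the maximum intermediate yield is C_{B,max}/C_{A0} = (k₁/k₂)^[k₂/(k₂−k₁)].
= (0.377/2.47)^(2.47/(2.47−0.377)) = (0.1526)^(1.180) = 0.1088.
C_{B,max} = 0.1088×1.33 = 0.145 kmol/m³.

0.145 kmol/m³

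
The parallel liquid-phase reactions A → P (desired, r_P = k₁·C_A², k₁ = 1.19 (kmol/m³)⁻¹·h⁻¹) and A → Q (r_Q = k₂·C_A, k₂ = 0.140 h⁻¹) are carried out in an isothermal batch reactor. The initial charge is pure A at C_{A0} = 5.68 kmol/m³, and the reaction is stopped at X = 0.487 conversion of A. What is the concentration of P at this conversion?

C_A = C_{A0}(1−X) = 2.914 kmol/m³.
Along a PFR/batch, dC_Q/dC_A = −r_Q/(r_P+r_Q) = −k₂/(k₂+k₁·C_A).
Integrating from C_{A0} to C_A: C_Q = (0.140/1.19)·ln[(0.140+1.19·5.68)/(0.140+1.19·2.91)] = 0.1176·ln(6.899/3.607) = 0.07628 kmol/m³.
Then C_P = (C_{A0}−C_A) − C_Q = 2.766 − 0.07628 = 2.690 kmol/m³.

2.69 kmol/m³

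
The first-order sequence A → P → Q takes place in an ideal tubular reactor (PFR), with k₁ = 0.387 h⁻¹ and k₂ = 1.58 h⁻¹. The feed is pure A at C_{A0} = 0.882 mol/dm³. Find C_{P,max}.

0.137 mol/dm³

At the optimum, C_{P,max}/C_{A0} = (k₁/k₂)^[k₂/(k₂−k₁)].
= (0.387/1.58)^(1.58/(1.58−0.387)) = (0.2449)^(1.324) = 0.1552.
C_{P,max} = 0.1552×0.882 = 0.137 mol/dm³.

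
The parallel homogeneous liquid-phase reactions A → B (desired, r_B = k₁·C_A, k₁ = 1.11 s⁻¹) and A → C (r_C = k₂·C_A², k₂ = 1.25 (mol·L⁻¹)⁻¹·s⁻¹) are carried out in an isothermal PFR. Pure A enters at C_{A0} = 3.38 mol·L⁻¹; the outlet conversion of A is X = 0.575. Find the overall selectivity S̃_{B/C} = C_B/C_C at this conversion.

0.384

C_A = C_{A0}(1−X) = 1.437 mol·L⁻¹.
Along a PFR/batch, dC_B/dC_A = −r_B/(r_B+r_C) = −k₁/(k₁+k₂·C_A).
Integrating from C_{A0} to C_A: C_B = (1.11/1.25)·ln[(1.11+1.25·3.38)/(1.11+1.25·1.44)] = 0.8880·ln(5.335/2.906) = 0.5396 mol·L⁻¹.
C_C = (C_{A0}−C_A)−C_B = 1.404 mol·L⁻¹; S̃_{B/C} = 0.5396/1.404 = 0.384.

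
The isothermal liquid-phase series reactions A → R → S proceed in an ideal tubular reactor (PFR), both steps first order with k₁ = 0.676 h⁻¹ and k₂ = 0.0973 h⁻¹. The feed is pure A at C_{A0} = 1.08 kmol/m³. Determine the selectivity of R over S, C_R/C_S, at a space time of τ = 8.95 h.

Solving the coupled first-order balances gives C_R(τ) = [k₁/(k₂−k₁)]·C_{A0}·(e^(−k₁τ) − e^(−k₂τ)).
e^(−k₁τ) = e^(−0.676×8.95) = e^(−6.050) = 0.002357; e^(−k₂τ) = e^(−0.8708) = 0.4186.
C_R = 0.676×1.08/(0.0973−0.676) × (0.002357−0.4186) = (-1.262)×(-0.4162) = 0.5251 kmol/m³.
C_A = C_{A0}e^(−k₁τ) = 0.002546 kmol/m³, so C_S = C_{A0}−C_A−C_R = 0.5523 kmol/m³; C_R/C_S = 0.951.

0.951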